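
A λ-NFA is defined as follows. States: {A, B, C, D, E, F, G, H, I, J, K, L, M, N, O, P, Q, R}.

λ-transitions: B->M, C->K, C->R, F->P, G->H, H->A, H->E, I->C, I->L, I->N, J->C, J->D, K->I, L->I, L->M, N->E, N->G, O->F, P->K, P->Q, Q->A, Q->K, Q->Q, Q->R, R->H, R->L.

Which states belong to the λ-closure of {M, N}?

{A, E, G, H, M, N}

Start with {M, N}.
From N via λ: add E, G.
From G via λ: add H.
From H via λ: add A.
No new states can be added; the closed set is {A, E, G, H, M, N}.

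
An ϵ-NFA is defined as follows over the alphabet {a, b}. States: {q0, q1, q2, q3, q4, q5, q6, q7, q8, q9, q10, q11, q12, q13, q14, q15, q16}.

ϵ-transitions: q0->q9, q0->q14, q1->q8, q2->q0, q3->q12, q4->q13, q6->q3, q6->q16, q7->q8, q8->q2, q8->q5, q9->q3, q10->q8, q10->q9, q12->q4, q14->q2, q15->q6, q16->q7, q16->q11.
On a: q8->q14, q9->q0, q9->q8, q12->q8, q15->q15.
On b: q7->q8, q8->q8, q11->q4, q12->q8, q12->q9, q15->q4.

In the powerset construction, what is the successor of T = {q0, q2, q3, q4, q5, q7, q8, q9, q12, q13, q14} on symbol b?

{q0, q2, q3, q4, q5, q8, q9, q12, q13, q14}

q7 on b → {q8}.
q8 on b → {q8}.
q12 on b → {q8, q9}.
No b-transition from q0, q2, q3, q4, q5, q9, q13, q14.
Union after reading b: {q8, q9}.
Now take the ϵ-closure:
From q8 via ϵ: add q2, q5.
From q9 via ϵ: add q3.
From q2 via ϵ: add q0.
From q3 via ϵ: add q12.
From q0 via ϵ: add q14.
From q12 via ϵ: add q4.
From q4 via ϵ: add q13.
No new states can be added; the closed set is {q0, q2, q3, q4, q5, q8, q9, q12, q13, q14}.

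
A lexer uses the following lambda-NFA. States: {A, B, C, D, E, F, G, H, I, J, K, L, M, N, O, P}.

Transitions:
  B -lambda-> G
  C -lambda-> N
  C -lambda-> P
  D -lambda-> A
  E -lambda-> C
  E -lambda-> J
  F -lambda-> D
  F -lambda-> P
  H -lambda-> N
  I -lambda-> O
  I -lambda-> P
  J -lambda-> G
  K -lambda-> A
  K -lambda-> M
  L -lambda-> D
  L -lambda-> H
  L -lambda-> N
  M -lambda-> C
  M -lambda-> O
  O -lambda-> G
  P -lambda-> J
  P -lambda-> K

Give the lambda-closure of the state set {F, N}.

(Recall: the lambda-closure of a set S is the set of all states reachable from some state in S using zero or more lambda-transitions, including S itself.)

Start with {F, N}.
From F via lambda: add D, P.
From D via lambda: add A.
From P via lambda: add J, K.
From J via lambda: add G.
From K via lambda: add M.
From M via lambda: add C, O.
No new states can be added; the closed set is {A, C, D, F, G, J, K, M, N, O, P}.

{A, C, D, F, G, J, K, M, N, O, P}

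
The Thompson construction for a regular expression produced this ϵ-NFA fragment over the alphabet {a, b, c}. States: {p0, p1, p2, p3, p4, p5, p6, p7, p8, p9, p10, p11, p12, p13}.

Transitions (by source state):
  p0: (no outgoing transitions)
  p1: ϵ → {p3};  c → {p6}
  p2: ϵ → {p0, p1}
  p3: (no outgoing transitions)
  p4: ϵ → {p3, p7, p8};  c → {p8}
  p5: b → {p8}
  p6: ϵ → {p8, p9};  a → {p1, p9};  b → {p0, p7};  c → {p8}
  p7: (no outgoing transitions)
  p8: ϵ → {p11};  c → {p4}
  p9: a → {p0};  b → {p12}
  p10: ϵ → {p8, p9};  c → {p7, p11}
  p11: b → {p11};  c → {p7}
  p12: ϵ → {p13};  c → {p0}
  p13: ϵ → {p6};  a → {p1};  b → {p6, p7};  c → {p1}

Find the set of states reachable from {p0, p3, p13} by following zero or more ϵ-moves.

Start with {p0, p3, p13}.
From p13 via ϵ: add p6.
From p6 via ϵ: add p8, p9.
From p8 via ϵ: add p11.
No new states can be added; the closed set is {p0, p3, p6, p8, p9, p11, p13}.

{p0, p3, p6, p8, p9, p11, p13}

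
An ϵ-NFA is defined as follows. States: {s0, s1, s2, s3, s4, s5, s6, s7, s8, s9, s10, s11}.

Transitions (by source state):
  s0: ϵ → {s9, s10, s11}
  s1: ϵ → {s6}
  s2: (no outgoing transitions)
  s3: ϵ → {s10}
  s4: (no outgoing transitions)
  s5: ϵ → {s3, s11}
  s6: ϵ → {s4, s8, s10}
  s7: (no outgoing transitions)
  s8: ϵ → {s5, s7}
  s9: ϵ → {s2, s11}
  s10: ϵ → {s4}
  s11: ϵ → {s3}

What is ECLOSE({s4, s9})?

{s2, s3, s4, s9, s10, s11}

Start with {s4, s9}.
From s9 via ϵ: add s2, s11.
From s11 via ϵ: add s3.
From s3 via ϵ: add s10.
No new states can be added; the closed set is {s2, s3, s4, s9, s10, s11}.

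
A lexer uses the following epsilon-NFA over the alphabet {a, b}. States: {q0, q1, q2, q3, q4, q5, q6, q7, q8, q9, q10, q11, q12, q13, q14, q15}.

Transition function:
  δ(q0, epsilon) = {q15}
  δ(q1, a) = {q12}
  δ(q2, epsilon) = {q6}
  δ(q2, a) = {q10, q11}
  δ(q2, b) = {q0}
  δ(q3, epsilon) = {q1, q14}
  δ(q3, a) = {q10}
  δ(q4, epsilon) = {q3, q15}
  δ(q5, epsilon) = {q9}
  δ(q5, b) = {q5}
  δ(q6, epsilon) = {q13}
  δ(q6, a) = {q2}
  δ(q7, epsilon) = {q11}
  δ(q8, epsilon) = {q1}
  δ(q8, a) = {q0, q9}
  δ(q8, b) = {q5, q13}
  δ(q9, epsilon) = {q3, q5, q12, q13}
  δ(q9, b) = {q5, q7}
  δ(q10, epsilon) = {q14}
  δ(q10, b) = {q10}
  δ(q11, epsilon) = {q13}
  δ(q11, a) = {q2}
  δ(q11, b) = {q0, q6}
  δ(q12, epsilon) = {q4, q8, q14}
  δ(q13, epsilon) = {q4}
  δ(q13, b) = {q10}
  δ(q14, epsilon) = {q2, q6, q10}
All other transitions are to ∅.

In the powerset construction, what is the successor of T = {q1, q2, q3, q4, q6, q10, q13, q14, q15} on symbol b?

q2 on b → {q0}.
q10 on b → {q10}.
q13 on b → {q10}.
No b-transition from q1, q3, q4, q6, q14, q15.
Union after reading b: {q0, q10}.
Now take the epsilon-closure:
From q0 via epsilon: add q15.
From q10 via epsilon: add q14.
From q14 via epsilon: add q2, q6.
From q6 via epsilon: add q13.
From q13 via epsilon: add q4.
From q4 via epsilon: add q3.
From q3 via epsilon: add q1.
No new states can be added; the closed set is {q0, q1, q2, q3, q4, q6, q10, q13, q14, q15}.

{q0, q1, q2, q3, q4, q6, q10, q13, q14, q15}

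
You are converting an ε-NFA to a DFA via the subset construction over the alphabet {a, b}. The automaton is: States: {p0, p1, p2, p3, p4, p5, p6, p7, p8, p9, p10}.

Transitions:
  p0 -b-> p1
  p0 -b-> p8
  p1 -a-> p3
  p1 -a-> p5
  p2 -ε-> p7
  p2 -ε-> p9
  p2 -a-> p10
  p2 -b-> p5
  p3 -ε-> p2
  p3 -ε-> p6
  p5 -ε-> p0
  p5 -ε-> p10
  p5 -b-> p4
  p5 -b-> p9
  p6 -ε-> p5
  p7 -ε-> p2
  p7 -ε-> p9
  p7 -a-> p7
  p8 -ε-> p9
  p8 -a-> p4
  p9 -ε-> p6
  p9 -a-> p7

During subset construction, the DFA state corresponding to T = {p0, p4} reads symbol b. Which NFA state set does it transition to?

{p0, p1, p5, p6, p8, p9, p10}

p0 on b → {p1, p8}.
No b-transition from p4.
Union after reading b: {p1, p8}.
Now take the ε-closure:
From p8 via ε: add p9.
From p9 via ε: add p6.
From p6 via ε: add p5.
From p5 via ε: add p0, p10.
No new states can be added; the closed set is {p0, p1, p5, p6, p8, p9, p10}.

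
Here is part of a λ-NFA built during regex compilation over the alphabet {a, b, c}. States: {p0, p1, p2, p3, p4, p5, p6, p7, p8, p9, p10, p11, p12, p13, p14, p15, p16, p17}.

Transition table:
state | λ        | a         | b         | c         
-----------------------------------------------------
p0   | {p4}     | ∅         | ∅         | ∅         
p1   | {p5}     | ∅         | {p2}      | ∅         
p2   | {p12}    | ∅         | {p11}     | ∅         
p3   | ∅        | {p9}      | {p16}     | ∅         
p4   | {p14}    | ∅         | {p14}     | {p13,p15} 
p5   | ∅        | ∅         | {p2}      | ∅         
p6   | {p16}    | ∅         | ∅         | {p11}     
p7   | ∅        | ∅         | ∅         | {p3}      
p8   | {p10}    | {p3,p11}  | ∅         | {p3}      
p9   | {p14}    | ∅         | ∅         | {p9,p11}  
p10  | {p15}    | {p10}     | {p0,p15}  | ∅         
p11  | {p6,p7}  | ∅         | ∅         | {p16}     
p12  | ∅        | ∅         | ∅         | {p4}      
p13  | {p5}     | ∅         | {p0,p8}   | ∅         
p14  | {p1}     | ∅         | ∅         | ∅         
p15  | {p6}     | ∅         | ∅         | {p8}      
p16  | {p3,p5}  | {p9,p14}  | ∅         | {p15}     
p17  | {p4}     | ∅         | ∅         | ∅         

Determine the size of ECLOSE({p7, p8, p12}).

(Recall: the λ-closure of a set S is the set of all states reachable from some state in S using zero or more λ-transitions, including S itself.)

9

Start with {p7, p8, p12}.
From p8 via λ: add p10.
From p10 via λ: add p15.
From p15 via λ: add p6.
From p6 via λ: add p16.
From p16 via λ: add p3, p5.
λ-closure = {p3, p5, p6, p7, p8, p10, p12, p15, p16}, which has 9 states.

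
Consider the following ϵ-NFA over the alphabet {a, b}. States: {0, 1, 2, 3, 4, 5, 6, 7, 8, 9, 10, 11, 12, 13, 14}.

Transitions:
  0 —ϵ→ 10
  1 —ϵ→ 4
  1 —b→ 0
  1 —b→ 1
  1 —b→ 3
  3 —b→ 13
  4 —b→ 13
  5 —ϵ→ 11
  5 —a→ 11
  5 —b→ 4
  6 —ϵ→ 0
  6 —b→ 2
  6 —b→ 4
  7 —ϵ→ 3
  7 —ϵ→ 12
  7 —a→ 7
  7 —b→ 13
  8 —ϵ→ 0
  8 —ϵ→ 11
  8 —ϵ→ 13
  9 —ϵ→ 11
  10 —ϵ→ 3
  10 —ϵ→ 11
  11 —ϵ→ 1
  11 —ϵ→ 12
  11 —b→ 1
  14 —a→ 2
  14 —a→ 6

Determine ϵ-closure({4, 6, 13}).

{0, 1, 3, 4, 6, 10, 11, 12, 13}

Start with {4, 6, 13}.
From 6 via ϵ: add 0.
From 0 via ϵ: add 10.
From 10 via ϵ: add 3, 11.
From 11 via ϵ: add 1, 12.
No new states can be added; the closed set is {0, 1, 3, 4, 6, 10, 11, 12, 13}.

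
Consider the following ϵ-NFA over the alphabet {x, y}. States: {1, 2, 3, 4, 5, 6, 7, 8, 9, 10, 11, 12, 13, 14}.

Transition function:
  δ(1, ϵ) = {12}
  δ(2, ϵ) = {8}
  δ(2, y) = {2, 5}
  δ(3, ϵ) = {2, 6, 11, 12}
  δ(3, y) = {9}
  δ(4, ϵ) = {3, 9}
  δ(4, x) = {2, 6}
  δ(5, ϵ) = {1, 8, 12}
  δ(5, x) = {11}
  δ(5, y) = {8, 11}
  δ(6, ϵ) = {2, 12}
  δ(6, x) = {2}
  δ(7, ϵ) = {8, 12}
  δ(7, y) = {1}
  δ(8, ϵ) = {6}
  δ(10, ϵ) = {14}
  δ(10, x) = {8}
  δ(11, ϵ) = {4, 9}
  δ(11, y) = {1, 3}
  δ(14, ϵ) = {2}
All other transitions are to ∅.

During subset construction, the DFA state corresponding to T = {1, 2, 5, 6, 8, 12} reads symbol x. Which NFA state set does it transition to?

{2, 3, 4, 6, 8, 9, 11, 12}

5 on x → {11}.
6 on x → {2}.
No x-transition from 1, 2, 8, 12.
Union after reading x: {2, 11}.
Now take the ϵ-closure:
From 2 via ϵ: add 8.
From 11 via ϵ: add 4, 9.
From 4 via ϵ: add 3.
From 8 via ϵ: add 6.
From 3 via ϵ: add 12.
No new states can be added; the closed set is {2, 3, 4, 6, 8, 9, 11, 12}.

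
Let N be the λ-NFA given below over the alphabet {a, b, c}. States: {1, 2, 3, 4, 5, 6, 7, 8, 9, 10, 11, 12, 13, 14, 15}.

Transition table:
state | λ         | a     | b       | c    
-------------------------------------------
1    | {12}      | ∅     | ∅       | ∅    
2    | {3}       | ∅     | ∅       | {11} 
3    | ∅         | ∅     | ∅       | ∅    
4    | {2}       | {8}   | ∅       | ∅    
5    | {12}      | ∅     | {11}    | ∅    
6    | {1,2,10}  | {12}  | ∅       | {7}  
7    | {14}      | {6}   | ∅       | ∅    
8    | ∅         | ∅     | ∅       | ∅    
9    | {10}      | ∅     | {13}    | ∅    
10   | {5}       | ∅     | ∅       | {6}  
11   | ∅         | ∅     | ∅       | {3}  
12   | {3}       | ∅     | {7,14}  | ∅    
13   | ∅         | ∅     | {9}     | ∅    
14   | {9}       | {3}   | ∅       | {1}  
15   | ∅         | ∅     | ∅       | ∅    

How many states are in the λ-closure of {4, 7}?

Start with {4, 7}.
From 4 via λ: add 2.
From 7 via λ: add 14.
From 2 via λ: add 3.
From 14 via λ: add 9.
From 9 via λ: add 10.
From 10 via λ: add 5.
From 5 via λ: add 12.
λ-closure = {2, 3, 4, 5, 7, 9, 10, 12, 14}, which has 9 states.

9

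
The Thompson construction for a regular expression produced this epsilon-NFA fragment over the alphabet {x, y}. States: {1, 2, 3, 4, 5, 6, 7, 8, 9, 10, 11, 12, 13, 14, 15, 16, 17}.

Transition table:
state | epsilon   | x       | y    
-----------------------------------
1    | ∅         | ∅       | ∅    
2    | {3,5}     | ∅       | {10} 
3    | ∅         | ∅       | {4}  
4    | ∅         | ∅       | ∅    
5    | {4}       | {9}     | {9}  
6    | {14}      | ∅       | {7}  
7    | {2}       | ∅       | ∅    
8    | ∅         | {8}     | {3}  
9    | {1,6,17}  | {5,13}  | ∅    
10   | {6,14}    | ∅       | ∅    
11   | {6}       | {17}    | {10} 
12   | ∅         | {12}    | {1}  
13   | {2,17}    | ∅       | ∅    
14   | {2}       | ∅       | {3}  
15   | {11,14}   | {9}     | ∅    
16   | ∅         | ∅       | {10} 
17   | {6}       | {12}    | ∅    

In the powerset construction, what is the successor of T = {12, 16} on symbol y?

12 on y → {1}.
16 on y → {10}.
Union after reading y: {1, 10}.
Now take the epsilon-closure:
From 10 via epsilon: add 6, 14.
From 14 via epsilon: add 2.
From 2 via epsilon: add 3, 5.
From 5 via epsilon: add 4.
No new states can be added; the closed set is {1, 2, 3, 4, 5, 6, 10, 14}.

{1, 2, 3, 4, 5, 6, 10, 14}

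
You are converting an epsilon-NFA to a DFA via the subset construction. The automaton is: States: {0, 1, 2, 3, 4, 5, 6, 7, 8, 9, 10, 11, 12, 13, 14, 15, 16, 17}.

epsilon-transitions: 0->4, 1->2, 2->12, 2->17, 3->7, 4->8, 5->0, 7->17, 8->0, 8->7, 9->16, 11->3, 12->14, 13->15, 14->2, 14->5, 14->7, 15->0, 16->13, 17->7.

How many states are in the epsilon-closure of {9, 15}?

Start with {9, 15}.
From 9 via epsilon: add 16.
From 15 via epsilon: add 0.
From 0 via epsilon: add 4.
From 16 via epsilon: add 13.
From 4 via epsilon: add 8.
From 8 via epsilon: add 7.
From 7 via epsilon: add 17.
epsilon-closure = {0, 4, 7, 8, 9, 13, 15, 16, 17}, which has 9 states.

9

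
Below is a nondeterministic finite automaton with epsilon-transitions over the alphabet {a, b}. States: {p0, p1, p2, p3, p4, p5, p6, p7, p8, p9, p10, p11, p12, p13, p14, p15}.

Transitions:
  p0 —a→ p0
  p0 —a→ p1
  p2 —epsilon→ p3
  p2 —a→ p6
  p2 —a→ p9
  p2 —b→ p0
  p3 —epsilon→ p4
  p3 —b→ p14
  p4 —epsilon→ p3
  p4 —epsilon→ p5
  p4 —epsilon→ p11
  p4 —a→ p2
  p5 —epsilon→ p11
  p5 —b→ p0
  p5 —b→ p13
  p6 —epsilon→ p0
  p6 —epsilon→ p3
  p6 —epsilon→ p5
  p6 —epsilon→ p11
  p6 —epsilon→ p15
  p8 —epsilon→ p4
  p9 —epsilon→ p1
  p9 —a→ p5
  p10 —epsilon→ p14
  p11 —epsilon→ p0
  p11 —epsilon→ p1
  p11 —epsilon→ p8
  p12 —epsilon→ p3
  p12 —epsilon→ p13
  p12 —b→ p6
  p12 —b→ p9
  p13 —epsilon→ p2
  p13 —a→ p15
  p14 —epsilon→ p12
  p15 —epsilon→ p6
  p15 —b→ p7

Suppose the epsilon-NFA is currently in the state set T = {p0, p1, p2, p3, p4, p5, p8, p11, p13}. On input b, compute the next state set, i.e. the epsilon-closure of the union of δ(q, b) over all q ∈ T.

{p0, p1, p2, p3, p4, p5, p8, p11, p12, p13, p14}

p2 on b → {p0}.
p3 on b → {p14}.
p5 on b → {p0, p13}.
No b-transition from p0, p1, p4, p8, p11, p13.
Union after reading b: {p0, p13, p14}.
Now take the epsilon-closure:
From p13 via epsilon: add p2.
From p14 via epsilon: add p12.
From p2 via epsilon: add p3.
From p3 via epsilon: add p4.
From p4 via epsilon: add p5, p11.
From p11 via epsilon: add p1, p8.
No new states can be added; the closed set is {p0, p1, p2, p3, p4, p5, p8, p11, p12, p13, p14}.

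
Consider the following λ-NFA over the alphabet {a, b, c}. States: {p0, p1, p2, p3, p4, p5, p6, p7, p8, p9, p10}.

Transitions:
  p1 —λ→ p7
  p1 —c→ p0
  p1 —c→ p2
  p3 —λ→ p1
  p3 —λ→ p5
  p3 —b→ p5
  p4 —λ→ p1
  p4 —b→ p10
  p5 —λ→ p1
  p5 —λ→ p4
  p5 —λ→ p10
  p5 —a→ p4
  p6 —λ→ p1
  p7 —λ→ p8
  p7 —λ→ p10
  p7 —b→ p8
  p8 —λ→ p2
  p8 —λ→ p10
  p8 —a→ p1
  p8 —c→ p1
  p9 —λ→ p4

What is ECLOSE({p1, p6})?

Start with {p1, p6}.
From p1 via λ: add p7.
From p7 via λ: add p8, p10.
From p8 via λ: add p2.
No new states can be added; the closed set is {p1, p2, p6, p7, p8, p10}.

{p1, p2, p6, p7, p8, p10}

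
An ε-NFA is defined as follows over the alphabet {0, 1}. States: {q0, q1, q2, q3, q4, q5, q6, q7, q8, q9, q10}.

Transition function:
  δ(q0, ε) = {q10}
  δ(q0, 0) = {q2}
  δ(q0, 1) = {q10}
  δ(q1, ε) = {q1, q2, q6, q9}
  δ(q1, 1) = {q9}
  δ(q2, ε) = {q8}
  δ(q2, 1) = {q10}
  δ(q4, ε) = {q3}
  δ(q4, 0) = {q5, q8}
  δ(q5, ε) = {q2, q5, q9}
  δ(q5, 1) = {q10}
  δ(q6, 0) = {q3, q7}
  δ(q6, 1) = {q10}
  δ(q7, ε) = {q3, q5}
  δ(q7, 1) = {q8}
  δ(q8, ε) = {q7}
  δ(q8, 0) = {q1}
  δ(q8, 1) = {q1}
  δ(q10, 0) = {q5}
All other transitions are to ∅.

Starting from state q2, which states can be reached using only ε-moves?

Start with {q2}.
From q2 via ε: add q8.
From q8 via ε: add q7.
From q7 via ε: add q3, q5.
From q5 via ε: add q9.
No new states can be added; the closed set is {q2, q3, q5, q7, q8, q9}.

{q2, q3, q5, q7, q8, q9}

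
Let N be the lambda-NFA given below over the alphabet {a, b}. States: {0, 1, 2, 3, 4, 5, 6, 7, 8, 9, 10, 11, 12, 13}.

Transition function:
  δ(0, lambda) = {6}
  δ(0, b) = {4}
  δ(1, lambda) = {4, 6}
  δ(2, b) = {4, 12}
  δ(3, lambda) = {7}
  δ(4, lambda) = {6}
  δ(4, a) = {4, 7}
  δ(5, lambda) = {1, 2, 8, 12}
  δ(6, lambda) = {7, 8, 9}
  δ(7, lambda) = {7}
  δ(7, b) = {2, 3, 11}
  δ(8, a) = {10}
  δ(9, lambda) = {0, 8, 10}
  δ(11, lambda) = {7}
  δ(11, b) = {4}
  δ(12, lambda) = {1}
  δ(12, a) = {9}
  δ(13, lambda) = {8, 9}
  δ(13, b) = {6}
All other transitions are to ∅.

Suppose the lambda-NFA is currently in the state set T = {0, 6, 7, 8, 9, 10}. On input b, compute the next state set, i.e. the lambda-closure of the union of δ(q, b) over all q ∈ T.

{0, 2, 3, 4, 6, 7, 8, 9, 10, 11}

0 on b → {4}.
7 on b → {2, 3, 11}.
No b-transition from 6, 8, 9, 10.
Union after reading b: {2, 3, 4, 11}.
Now take the lambda-closure:
From 3 via lambda: add 7.
From 4 via lambda: add 6.
From 6 via lambda: add 8, 9.
From 9 via lambda: add 0, 10.
No new states can be added; the closed set is {0, 2, 3, 4, 6, 7, 8, 9, 10, 11}.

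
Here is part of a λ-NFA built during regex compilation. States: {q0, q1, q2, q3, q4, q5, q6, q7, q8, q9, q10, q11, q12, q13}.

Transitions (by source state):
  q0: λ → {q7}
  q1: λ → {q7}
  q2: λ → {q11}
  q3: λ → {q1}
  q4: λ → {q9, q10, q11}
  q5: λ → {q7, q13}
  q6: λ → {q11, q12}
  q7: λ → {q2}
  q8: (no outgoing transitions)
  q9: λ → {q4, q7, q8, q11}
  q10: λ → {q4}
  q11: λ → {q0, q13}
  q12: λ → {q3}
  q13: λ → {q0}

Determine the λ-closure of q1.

{q0, q1, q2, q7, q11, q13}

Start with {q1}.
From q1 via λ: add q7.
From q7 via λ: add q2.
From q2 via λ: add q11.
From q11 via λ: add q0, q13.
No new states can be added; the closed set is {q0, q1, q2, q7, q11, q13}.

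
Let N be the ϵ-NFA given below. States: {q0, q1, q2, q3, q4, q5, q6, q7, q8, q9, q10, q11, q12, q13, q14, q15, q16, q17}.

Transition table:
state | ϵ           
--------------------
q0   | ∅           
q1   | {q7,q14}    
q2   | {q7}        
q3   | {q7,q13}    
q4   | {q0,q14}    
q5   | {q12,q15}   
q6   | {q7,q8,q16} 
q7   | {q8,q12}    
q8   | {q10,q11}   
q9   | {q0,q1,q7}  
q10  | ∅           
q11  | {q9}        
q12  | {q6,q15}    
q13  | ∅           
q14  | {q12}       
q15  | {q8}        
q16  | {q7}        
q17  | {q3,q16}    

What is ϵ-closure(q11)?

{q0, q1, q6, q7, q8, q9, q10, q11, q12, q14, q15, q16}

Start with {q11}.
From q11 via ϵ: add q9.
From q9 via ϵ: add q0, q1, q7.
From q1 via ϵ: add q14.
From q7 via ϵ: add q8, q12.
From q8 via ϵ: add q10.
From q12 via ϵ: add q6, q15.
From q6 via ϵ: add q16.
No new states can be added; the closed set is {q0, q1, q6, q7, q8, q9, q10, q11, q12, q14, q15, q16}.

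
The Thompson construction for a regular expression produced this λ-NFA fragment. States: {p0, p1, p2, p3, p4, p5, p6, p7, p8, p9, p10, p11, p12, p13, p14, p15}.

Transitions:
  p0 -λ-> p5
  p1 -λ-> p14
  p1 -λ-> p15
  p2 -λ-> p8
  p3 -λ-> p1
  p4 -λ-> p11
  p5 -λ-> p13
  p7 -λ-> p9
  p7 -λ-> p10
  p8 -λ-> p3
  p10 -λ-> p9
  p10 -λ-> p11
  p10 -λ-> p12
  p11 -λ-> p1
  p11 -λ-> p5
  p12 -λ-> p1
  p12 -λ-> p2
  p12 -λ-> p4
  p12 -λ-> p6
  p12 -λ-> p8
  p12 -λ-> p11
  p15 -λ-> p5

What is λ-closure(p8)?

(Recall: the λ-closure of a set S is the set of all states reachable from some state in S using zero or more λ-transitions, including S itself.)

{p1, p3, p5, p8, p13, p14, p15}

Start with {p8}.
From p8 via λ: add p3.
From p3 via λ: add p1.
From p1 via λ: add p14, p15.
From p15 via λ: add p5.
From p5 via λ: add p13.
No new states can be added; the closed set is {p1, p3, p5, p8, p13, p14, p15}.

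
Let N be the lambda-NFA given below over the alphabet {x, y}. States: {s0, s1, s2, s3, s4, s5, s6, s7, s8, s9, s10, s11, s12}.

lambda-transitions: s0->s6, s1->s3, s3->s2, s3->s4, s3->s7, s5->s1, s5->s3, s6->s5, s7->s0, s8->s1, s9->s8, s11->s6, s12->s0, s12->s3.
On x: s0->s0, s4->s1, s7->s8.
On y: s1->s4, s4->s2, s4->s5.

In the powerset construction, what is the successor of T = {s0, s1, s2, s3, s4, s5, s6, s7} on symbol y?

s1 on y → {s4}.
s4 on y → {s2, s5}.
No y-transition from s0, s2, s3, s5, s6, s7.
Union after reading y: {s2, s4, s5}.
Now take the lambda-closure:
From s5 via lambda: add s1, s3.
From s3 via lambda: add s7.
From s7 via lambda: add s0.
From s0 via lambda: add s6.
No new states can be added; the closed set is {s0, s1, s2, s3, s4, s5, s6, s7}.

{s0, s1, s2, s3, s4, s5, s6, s7}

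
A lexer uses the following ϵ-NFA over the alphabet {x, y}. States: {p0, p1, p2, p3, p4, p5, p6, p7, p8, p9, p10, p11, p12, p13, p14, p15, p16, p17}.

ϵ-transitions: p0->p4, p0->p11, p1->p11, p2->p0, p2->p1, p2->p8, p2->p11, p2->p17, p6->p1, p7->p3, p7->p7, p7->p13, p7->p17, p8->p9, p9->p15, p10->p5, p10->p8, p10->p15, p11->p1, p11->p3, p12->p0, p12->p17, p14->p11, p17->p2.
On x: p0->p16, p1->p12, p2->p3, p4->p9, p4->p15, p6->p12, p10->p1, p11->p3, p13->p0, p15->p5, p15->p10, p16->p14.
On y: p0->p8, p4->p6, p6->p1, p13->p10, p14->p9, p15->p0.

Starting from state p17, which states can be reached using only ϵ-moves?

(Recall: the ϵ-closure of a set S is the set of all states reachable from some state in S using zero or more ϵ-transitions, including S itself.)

{p0, p1, p2, p3, p4, p8, p9, p11, p15, p17}

Start with {p17}.
From p17 via ϵ: add p2.
From p2 via ϵ: add p0, p1, p8, p11.
From p0 via ϵ: add p4.
From p8 via ϵ: add p9.
From p11 via ϵ: add p3.
From p9 via ϵ: add p15.
No new states can be added; the closed set is {p0, p1, p2, p3, p4, p8, p9, p11, p15, p17}.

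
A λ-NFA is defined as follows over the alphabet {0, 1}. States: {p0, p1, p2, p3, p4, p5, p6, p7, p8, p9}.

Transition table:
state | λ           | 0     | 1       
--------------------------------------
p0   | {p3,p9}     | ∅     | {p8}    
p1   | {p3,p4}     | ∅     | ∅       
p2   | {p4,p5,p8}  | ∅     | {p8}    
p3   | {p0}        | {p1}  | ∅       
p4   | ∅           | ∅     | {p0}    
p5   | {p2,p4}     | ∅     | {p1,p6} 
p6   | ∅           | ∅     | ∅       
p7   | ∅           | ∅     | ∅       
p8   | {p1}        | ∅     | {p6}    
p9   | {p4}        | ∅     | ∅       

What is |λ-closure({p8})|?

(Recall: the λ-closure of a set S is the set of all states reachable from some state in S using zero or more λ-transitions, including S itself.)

Start with {p8}.
From p8 via λ: add p1.
From p1 via λ: add p3, p4.
From p3 via λ: add p0.
From p0 via λ: add p9.
λ-closure = {p0, p1, p3, p4, p8, p9}, which has 6 states.

6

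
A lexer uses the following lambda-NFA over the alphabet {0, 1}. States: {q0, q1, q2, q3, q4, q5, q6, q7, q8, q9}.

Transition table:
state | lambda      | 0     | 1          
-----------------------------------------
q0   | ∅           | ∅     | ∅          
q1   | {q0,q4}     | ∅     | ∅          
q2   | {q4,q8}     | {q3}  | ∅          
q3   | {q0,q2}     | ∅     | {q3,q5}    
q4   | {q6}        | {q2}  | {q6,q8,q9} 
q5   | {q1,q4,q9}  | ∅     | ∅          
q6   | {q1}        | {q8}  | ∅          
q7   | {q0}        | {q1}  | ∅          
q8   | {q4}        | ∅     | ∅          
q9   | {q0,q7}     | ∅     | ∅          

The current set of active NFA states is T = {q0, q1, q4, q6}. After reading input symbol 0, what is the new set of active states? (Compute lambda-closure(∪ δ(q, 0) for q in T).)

q4 on 0 → {q2}.
q6 on 0 → {q8}.
No 0-transition from q0, q1.
Union after reading 0: {q2, q8}.
Now take the lambda-closure:
From q2 via lambda: add q4.
From q4 via lambda: add q6.
From q6 via lambda: add q1.
From q1 via lambda: add q0.
No new states can be added; the closed set is {q0, q1, q2, q4, q6, q8}.

{q0, q1, q2, q4, q6, q8}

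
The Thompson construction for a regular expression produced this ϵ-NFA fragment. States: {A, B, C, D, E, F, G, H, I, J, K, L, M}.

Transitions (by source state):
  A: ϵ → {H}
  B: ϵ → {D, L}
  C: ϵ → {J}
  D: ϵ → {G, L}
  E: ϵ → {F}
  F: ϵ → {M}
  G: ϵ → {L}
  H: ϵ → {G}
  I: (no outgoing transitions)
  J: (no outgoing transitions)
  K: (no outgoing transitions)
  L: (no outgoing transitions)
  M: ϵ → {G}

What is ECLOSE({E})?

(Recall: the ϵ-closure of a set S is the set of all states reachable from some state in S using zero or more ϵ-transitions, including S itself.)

{E, F, G, L, M}

Start with {E}.
From E via ϵ: add F.
From F via ϵ: add M.
From M via ϵ: add G.
From G via ϵ: add L.
No new states can be added; the closed set is {E, F, G, L, M}.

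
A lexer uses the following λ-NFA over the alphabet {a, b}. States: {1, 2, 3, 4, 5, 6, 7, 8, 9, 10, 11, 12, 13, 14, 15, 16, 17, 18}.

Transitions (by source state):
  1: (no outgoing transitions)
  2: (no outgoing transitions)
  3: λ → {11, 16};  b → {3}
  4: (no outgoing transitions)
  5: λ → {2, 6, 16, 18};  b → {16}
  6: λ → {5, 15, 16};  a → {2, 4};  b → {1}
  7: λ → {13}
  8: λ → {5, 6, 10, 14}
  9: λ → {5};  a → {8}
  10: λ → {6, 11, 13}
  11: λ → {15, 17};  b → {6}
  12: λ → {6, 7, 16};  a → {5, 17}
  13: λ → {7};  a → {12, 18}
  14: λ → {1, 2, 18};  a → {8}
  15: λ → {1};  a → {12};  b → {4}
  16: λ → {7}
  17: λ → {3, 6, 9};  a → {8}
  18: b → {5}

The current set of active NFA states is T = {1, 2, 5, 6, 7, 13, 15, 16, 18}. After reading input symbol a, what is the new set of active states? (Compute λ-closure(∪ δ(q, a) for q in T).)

6 on a → {2, 4}.
13 on a → {12, 18}.
15 on a → {12}.
No a-transition from 1, 2, 5, 7, 16, 18.
Union after reading a: {2, 4, 12, 18}.
Now take the λ-closure:
From 12 via λ: add 6, 7, 16.
From 6 via λ: add 5, 15.
From 7 via λ: add 13.
From 15 via λ: add 1.
No new states can be added; the closed set is {1, 2, 4, 5, 6, 7, 12, 13, 15, 16, 18}.

{1, 2, 4, 5, 6, 7, 12, 13, 15, 16, 18}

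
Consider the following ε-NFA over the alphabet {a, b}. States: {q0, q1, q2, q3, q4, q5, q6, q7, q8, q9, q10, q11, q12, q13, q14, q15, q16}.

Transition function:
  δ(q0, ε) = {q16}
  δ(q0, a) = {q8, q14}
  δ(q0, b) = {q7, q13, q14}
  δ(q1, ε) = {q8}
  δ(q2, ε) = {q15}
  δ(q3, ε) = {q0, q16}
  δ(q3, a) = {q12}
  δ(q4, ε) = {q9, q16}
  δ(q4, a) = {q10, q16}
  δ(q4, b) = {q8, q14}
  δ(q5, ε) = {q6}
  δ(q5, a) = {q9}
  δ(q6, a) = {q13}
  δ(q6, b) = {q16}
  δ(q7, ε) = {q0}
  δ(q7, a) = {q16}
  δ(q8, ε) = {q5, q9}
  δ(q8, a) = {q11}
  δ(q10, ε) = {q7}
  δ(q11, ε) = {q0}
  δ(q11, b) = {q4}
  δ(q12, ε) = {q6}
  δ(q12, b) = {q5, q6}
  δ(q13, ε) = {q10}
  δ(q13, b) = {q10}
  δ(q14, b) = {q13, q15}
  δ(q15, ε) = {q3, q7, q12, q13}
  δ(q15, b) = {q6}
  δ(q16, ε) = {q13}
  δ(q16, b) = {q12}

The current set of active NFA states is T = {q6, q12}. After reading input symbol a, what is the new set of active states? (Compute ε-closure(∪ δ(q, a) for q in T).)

{q0, q7, q10, q13, q16}

q6 on a → {q13}.
No a-transition from q12.
Union after reading a: {q13}.
Now take the ε-closure:
From q13 via ε: add q10.
From q10 via ε: add q7.
From q7 via ε: add q0.
From q0 via ε: add q16.
No new states can be added; the closed set is {q0, q7, q10, q13, q16}.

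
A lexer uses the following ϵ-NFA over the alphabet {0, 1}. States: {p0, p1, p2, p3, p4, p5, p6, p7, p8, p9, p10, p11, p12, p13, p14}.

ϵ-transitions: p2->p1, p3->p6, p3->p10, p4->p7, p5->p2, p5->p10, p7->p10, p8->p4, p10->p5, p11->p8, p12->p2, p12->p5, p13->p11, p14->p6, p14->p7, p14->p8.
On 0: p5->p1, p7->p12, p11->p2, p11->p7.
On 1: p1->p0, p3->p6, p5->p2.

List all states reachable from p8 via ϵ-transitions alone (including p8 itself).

Start with {p8}.
From p8 via ϵ: add p4.
From p4 via ϵ: add p7.
From p7 via ϵ: add p10.
From p10 via ϵ: add p5.
From p5 via ϵ: add p2.
From p2 via ϵ: add p1.
No new states can be added; the closed set is {p1, p2, p4, p5, p7, p8, p10}.

{p1, p2, p4, p5, p7, p8, p10}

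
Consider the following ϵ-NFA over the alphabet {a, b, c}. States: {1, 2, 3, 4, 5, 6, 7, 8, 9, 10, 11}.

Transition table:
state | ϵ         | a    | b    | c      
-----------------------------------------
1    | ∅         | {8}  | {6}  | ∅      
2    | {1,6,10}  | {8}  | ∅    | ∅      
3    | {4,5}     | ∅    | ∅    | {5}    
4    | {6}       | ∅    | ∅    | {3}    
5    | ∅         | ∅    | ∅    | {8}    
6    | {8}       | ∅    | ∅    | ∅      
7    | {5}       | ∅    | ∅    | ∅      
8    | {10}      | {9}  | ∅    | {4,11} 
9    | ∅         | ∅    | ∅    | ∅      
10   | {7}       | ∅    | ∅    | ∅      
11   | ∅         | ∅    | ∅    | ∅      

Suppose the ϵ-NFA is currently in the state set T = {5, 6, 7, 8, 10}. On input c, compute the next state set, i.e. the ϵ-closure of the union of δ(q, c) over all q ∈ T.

5 on c → {8}.
8 on c → {4, 11}.
No c-transition from 6, 7, 10.
Union after reading c: {4, 8, 11}.
Now take the ϵ-closure:
From 4 via ϵ: add 6.
From 8 via ϵ: add 10.
From 10 via ϵ: add 7.
From 7 via ϵ: add 5.
No new states can be added; the closed set is {4, 5, 6, 7, 8, 10, 11}.

{4, 5, 6, 7, 8, 10, 11}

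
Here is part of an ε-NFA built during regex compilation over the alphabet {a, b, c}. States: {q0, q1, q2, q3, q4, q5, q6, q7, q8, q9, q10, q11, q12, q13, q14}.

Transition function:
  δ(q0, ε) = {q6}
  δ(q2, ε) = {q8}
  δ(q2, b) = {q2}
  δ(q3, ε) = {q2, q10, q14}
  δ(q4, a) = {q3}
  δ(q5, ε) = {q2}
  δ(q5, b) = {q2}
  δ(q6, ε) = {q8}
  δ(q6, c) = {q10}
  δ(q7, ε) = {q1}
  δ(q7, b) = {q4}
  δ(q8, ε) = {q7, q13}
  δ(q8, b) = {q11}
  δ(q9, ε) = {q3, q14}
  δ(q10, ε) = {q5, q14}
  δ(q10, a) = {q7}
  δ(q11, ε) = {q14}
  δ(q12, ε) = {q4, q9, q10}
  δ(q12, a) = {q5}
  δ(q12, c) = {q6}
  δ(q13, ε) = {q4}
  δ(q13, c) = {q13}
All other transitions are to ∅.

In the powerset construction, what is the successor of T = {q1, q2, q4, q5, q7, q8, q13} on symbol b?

{q1, q2, q4, q7, q8, q11, q13, q14}

q2 on b → {q2}.
q5 on b → {q2}.
q7 on b → {q4}.
q8 on b → {q11}.
No b-transition from q1, q4, q13.
Union after reading b: {q2, q4, q11}.
Now take the ε-closure:
From q2 via ε: add q8.
From q11 via ε: add q14.
From q8 via ε: add q7, q13.
From q7 via ε: add q1.
No new states can be added; the closed set is {q1, q2, q4, q7, q8, q11, q13, q14}.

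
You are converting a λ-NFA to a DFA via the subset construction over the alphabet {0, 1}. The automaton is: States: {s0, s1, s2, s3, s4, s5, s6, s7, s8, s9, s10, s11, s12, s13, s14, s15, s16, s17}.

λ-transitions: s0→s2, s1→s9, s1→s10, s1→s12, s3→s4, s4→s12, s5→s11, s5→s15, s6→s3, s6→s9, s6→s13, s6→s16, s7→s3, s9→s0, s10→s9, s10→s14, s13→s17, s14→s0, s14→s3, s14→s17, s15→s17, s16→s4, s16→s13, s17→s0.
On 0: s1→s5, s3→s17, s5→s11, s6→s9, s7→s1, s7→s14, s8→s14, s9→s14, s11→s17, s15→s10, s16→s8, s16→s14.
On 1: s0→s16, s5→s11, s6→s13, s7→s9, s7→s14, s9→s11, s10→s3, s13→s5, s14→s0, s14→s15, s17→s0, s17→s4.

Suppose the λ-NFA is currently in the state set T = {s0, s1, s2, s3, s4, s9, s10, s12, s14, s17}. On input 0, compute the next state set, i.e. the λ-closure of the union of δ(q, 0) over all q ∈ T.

{s0, s2, s3, s4, s5, s11, s12, s14, s15, s17}

s1 on 0 → {s5}.
s3 on 0 → {s17}.
s9 on 0 → {s14}.
No 0-transition from s0, s2, s4, s10, s12, s14, s17.
Union after reading 0: {s5, s14, s17}.
Now take the λ-closure:
From s5 via λ: add s11, s15.
From s14 via λ: add s0, s3.
From s0 via λ: add s2.
From s3 via λ: add s4.
From s4 via λ: add s12.
No new states can be added; the closed set is {s0, s2, s3, s4, s5, s11, s12, s14, s15, s17}.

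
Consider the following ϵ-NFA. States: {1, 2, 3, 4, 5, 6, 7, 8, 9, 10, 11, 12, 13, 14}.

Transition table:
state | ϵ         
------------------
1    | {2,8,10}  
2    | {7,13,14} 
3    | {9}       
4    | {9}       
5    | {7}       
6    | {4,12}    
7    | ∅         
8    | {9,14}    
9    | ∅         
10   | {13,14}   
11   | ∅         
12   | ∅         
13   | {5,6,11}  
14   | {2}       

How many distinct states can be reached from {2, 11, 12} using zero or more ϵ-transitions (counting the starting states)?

Start with {2, 11, 12}.
From 2 via ϵ: add 7, 13, 14.
From 13 via ϵ: add 5, 6.
From 6 via ϵ: add 4.
From 4 via ϵ: add 9.
ϵ-closure = {2, 4, 5, 6, 7, 9, 11, 12, 13, 14}, which has 10 states.

10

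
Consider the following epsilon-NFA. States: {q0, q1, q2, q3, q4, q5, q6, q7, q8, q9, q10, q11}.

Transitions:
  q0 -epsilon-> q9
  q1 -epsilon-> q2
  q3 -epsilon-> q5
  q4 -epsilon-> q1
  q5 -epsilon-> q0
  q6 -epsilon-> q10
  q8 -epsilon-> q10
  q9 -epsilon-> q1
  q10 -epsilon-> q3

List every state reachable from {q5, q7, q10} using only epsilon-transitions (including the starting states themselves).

{q0, q1, q2, q3, q5, q7, q9, q10}

Start with {q5, q7, q10}.
From q5 via epsilon: add q0.
From q10 via epsilon: add q3.
From q0 via epsilon: add q9.
From q9 via epsilon: add q1.
From q1 via epsilon: add q2.
No new states can be added; the closed set is {q0, q1, q2, q3, q5, q7, q9, q10}.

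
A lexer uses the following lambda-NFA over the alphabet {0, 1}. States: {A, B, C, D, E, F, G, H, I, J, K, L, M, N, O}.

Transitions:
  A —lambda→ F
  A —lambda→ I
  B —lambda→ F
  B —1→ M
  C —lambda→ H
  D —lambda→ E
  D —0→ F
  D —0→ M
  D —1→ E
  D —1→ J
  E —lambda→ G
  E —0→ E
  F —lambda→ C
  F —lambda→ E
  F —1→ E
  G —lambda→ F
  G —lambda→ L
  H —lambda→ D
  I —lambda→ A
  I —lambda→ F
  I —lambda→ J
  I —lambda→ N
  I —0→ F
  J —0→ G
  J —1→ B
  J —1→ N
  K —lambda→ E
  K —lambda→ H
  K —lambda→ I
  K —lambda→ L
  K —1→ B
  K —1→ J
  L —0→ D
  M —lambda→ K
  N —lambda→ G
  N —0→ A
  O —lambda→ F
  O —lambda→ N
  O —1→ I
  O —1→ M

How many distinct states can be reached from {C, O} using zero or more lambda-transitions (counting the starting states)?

Start with {C, O}.
From C via lambda: add H.
From O via lambda: add F, N.
From F via lambda: add E.
From H via lambda: add D.
From N via lambda: add G.
From G via lambda: add L.
lambda-closure = {C, D, E, F, G, H, L, N, O}, which has 9 states.

9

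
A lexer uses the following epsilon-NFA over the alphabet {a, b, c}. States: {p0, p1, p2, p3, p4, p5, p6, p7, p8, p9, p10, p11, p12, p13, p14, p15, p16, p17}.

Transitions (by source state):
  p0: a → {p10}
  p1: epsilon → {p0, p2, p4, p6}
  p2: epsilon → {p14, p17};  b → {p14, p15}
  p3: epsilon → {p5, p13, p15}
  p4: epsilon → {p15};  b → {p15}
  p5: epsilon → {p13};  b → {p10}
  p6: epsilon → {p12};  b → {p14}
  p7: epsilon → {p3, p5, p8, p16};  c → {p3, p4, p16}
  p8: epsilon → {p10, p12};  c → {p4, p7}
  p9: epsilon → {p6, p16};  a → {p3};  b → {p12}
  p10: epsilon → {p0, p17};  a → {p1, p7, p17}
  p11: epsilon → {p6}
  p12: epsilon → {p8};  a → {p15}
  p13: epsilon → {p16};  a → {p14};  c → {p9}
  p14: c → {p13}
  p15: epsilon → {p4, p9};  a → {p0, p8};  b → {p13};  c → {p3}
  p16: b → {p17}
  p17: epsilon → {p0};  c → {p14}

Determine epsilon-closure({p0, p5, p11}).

{p0, p5, p6, p8, p10, p11, p12, p13, p16, p17}

Start with {p0, p5, p11}.
From p5 via epsilon: add p13.
From p11 via epsilon: add p6.
From p6 via epsilon: add p12.
From p13 via epsilon: add p16.
From p12 via epsilon: add p8.
From p8 via epsilon: add p10.
From p10 via epsilon: add p17.
No new states can be added; the closed set is {p0, p5, p6, p8, p10, p11, p12, p13, p16, p17}.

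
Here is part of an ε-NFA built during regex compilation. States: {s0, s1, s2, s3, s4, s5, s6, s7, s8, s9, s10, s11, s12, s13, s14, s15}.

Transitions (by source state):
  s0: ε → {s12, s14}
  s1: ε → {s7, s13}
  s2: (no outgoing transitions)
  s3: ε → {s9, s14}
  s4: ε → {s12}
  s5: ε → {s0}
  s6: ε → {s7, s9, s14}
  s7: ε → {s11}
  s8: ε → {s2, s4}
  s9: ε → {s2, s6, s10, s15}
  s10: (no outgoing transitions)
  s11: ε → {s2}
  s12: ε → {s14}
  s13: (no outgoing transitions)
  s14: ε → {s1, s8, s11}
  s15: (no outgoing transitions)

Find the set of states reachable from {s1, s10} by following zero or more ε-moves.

Start with {s1, s10}.
From s1 via ε: add s7, s13.
From s7 via ε: add s11.
From s11 via ε: add s2.
No new states can be added; the closed set is {s1, s2, s7, s10, s11, s13}.

{s1, s2, s7, s10, s11, s13}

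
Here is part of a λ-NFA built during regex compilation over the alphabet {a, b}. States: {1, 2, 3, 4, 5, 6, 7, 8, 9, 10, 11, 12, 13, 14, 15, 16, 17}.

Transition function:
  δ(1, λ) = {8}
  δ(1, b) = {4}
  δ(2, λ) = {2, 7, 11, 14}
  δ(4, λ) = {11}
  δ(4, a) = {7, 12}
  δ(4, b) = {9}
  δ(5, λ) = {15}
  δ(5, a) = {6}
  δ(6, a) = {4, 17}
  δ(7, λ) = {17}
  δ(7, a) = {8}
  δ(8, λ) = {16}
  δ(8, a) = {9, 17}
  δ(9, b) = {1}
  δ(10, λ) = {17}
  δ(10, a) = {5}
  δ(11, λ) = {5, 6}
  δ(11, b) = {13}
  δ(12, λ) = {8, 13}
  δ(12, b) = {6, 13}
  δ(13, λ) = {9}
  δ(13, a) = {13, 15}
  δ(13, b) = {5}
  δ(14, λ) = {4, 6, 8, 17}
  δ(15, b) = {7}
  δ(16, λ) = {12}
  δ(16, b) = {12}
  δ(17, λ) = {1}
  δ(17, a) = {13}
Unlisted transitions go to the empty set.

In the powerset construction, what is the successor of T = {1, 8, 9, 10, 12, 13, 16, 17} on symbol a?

8 on a → {9, 17}.
10 on a → {5}.
13 on a → {13, 15}.
17 on a → {13}.
No a-transition from 1, 9, 12, 16.
Union after reading a: {5, 9, 13, 15, 17}.
Now take the λ-closure:
From 17 via λ: add 1.
From 1 via λ: add 8.
From 8 via λ: add 16.
From 16 via λ: add 12.
No new states can be added; the closed set is {1, 5, 8, 9, 12, 13, 15, 16, 17}.

{1, 5, 8, 9, 12, 13, 15, 16, 17}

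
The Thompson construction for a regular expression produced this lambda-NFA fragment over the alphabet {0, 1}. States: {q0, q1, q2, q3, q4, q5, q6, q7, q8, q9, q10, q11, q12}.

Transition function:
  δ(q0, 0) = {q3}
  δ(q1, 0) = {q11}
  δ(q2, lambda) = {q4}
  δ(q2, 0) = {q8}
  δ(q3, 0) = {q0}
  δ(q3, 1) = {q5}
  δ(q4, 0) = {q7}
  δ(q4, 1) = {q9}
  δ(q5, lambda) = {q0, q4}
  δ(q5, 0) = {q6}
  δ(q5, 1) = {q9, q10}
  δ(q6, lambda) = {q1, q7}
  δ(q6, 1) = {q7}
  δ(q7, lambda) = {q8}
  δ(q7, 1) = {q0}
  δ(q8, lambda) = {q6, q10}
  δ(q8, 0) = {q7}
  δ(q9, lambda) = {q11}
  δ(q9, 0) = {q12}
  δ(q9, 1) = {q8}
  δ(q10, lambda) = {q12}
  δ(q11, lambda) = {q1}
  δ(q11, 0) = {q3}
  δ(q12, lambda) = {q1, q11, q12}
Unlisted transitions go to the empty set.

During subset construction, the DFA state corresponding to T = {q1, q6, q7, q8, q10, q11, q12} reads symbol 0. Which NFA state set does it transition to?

{q1, q3, q6, q7, q8, q10, q11, q12}

q1 on 0 → {q11}.
q8 on 0 → {q7}.
q11 on 0 → {q3}.
No 0-transition from q6, q7, q10, q12.
Union after reading 0: {q3, q7, q11}.
Now take the lambda-closure:
From q7 via lambda: add q8.
From q11 via lambda: add q1.
From q8 via lambda: add q6, q10.
From q10 via lambda: add q12.
No new states can be added; the closed set is {q1, q3, q6, q7, q8, q10, q11, q12}.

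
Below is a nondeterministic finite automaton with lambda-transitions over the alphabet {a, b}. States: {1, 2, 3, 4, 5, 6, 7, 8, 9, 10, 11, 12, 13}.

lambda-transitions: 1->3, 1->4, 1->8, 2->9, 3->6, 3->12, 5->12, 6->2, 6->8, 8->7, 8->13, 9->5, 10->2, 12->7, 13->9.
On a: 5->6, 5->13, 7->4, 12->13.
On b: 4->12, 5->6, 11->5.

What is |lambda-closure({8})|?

6

Start with {8}.
From 8 via lambda: add 7, 13.
From 13 via lambda: add 9.
From 9 via lambda: add 5.
From 5 via lambda: add 12.
lambda-closure = {5, 7, 8, 9, 12, 13}, which has 6 states.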